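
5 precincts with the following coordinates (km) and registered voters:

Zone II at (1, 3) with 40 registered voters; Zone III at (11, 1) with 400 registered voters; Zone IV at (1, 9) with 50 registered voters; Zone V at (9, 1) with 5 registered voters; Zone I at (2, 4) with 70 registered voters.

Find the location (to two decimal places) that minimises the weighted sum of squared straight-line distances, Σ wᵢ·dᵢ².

The minimiser of Σwᵢ‖p−pᵢ‖² is the weighted centroid p* = (Σwᵢpᵢ)/(Σwᵢ).
Σwᵢ = 565.
Σwᵢxᵢ = 40·1 + 400·11 + 50·1 + 5·9 + 70·2 = 4675.
Σwᵢyᵢ = 40·3 + 400·1 + 50·9 + 5·1 + 70·4 = 1255.
x* = 4675/565 = 8.27, y* = 1255/565 = 2.22.

(8.27, 2.22)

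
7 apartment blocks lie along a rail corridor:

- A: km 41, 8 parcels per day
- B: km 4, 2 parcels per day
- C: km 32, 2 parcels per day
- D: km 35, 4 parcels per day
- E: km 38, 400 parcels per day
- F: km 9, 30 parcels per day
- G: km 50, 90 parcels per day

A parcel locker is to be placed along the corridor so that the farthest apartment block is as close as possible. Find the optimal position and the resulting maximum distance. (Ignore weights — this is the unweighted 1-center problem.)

The 1-center on a line is the midpoint of the two extreme points: leftmost at 4, rightmost at 50.
Optimal location = (4 + 50)/2 = 27; maximum distance = (50 − 4)/2 = 23.

location 27, max distance 23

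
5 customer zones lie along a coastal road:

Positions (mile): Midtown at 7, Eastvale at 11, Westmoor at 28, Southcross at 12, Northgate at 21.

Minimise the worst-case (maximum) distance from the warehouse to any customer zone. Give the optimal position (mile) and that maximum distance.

location 17.5, max distance 10.5

The 1-center on a line is the midpoint of the two extreme points: leftmost at 7, rightmost at 28.
Optimal location = (7 + 28)/2 = 17.5; maximum distance = (28 − 7)/2 = 10.5.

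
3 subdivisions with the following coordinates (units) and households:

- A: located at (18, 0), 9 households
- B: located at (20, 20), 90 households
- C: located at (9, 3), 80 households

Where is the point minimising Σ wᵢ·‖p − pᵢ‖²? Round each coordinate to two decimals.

The minimiser of Σwᵢ‖p−pᵢ‖² is the weighted centroid p* = (Σwᵢpᵢ)/(Σwᵢ).
Σwᵢ = 179.
Σwᵢxᵢ = 9·18 + 90·20 + 80·9 = 2682.
Σwᵢyᵢ = 9·0 + 90·20 + 80·3 = 2040.
x* = 2682/179 = 14.98, y* = 2040/179 = 11.40.

(14.98, 11.40)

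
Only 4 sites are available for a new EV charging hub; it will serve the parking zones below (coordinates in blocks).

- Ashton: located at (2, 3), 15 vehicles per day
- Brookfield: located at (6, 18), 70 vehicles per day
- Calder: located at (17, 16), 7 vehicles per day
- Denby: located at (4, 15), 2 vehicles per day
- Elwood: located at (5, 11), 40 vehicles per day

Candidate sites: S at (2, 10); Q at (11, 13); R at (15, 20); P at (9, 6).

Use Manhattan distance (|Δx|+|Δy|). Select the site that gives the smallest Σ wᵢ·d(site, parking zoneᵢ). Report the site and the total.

S, total 1266 blocks

Total weighted distance at each candidate:
  S (2, 10): total = 1266
  Q (11, 13): total = 1386
  R (15, 20): total = 2054
  P (9, 6): total = 1714
Minimum is at S with total 1266 blocks.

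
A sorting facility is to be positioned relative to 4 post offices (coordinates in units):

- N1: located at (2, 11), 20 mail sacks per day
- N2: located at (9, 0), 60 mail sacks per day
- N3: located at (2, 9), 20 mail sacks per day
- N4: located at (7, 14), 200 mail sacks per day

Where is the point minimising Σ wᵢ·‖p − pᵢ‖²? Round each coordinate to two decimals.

The minimiser of Σwᵢ‖p−pᵢ‖² is the weighted centroid p* = (Σwᵢpᵢ)/(Σwᵢ).
Σwᵢ = 300.
Σwᵢxᵢ = 20·2 + 60·9 + 20·2 + 200·7 = 2020.
Σwᵢyᵢ = 20·11 + 60·0 + 20·9 + 200·14 = 3200.
x* = 2020/300 = 6.73, y* = 3200/300 = 10.67.

(6.73, 10.67)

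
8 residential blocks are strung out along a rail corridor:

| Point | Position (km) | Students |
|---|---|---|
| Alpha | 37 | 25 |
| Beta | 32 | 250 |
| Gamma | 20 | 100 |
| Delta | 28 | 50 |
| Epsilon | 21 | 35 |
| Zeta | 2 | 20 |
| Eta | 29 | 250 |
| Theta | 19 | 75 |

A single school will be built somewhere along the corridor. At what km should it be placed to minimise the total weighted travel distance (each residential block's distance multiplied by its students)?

For a sum of weighted absolute distances on a line, the optimum is the weighted median (not the mean). Total weight W = 805; half-weight = 402.5.
Sort by position and accumulate weight:
  km 2 (Zeta, w=20) → cum 20
  km 19 (Theta, w=75) → cum 95
  km 20 (Gamma, w=100) → cum 195
  km 21 (Epsilon, w=35) → cum 230
  km 28 (Delta, w=50) → cum 280
  km 29 (Eta, w=250) → cum 530  ≥ 402.5 → median here
  km 32 (Beta, w=250) → cum 780
  km 37 (Alpha, w=25) → cum 805
Optimal location: km 29.

x = 29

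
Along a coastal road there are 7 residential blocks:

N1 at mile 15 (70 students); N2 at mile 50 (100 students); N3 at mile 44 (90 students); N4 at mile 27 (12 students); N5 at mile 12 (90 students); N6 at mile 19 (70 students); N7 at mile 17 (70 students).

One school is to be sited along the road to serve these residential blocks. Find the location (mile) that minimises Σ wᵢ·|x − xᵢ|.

For a sum of weighted absolute distances on a line, the optimum is the weighted median (not the mean). Total weight W = 502; half-weight = 251.
Sort by position and accumulate weight:
  mile 12 (N5, w=90) → cum 90
  mile 15 (N1, w=70) → cum 160
  mile 17 (N7, w=70) → cum 230
  mile 19 (N6, w=70) → cum 300  ≥ 251 → median here
  mile 27 (N4, w=12) → cum 312
  mile 44 (N3, w=90) → cum 402
  mile 50 (N2, w=100) → cum 502
Optimal location: mile 19.

x = 19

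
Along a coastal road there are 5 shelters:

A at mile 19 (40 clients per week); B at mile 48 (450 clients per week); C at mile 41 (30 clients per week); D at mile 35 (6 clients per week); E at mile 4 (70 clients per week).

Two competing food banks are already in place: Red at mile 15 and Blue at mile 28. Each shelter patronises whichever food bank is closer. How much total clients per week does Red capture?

110

The indifferent point is the midpoint (15+28)/2 = 21.5; shelters left of it (closer to Red at 15) go to Red, those right go to Blue.
  E at 4 (w=70) → Red
  A at 19 (w=40) → Red
  D at 35 (w=6) → Blue
  C at 41 (w=30) → Blue
  B at 48 (w=450) → Blue
Red captures 110; Blue captures 486.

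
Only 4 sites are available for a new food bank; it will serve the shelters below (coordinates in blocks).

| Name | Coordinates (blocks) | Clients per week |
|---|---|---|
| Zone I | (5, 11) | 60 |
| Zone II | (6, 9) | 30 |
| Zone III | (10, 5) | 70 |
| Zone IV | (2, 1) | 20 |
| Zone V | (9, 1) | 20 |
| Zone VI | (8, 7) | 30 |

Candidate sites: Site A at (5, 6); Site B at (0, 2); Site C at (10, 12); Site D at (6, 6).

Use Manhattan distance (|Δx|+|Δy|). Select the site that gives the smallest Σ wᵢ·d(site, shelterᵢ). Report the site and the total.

Total weighted distance at each candidate:
  Site A (5, 6): total = 1300
  Site B (0, 2): total = 2790
  Site C (10, 12): total = 1890
  Site D (6, 6): total = 1230
Minimum is at Site D with total 1230 blocks.

Site D, total 1230 blocks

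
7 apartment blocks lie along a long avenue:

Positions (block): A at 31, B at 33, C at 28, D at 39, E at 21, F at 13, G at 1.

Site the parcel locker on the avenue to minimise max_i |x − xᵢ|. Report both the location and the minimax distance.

The 1-center on a line is the midpoint of the two extreme points: leftmost at 1, rightmost at 39.
Optimal location = (1 + 39)/2 = 20; maximum distance = (39 − 1)/2 = 19.

location 20, max distance 19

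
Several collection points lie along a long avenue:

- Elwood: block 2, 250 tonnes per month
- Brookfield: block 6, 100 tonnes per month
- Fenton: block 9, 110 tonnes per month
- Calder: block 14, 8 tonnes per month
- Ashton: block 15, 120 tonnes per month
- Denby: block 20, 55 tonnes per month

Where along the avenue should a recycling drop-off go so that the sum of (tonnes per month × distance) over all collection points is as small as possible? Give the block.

For a sum of weighted absolute distances on a line, the optimum is the weighted median (not the mean). Total weight W = 643; half-weight = 321.5.
Sort by position and accumulate weight:
  block 2 (Elwood, w=250) → cum 250
  block 6 (Brookfield, w=100) → cum 350  ≥ 321.5 → median here
  block 9 (Fenton, w=110) → cum 460
  block 14 (Calder, w=8) → cum 468
  block 15 (Ashton, w=120) → cum 588
  block 20 (Denby, w=55) → cum 643
Optimal location: block 6.

x = 6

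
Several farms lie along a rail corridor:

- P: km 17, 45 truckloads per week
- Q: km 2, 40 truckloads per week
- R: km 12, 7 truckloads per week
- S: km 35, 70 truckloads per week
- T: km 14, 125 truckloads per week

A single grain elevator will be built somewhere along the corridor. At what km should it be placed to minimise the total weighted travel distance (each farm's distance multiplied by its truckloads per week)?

x = 14

For a sum of weighted absolute distances on a line, the optimum is the weighted median (not the mean). Total weight W = 287; half-weight = 143.5.
Sort by position and accumulate weight:
  km 2 (Q, w=40) → cum 40
  km 12 (R, w=7) → cum 47
  km 14 (T, w=125) → cum 172  ≥ 143.5 → median here
  km 17 (P, w=45) → cum 217
  km 35 (S, w=70) → cum 287
Optimal location: km 14.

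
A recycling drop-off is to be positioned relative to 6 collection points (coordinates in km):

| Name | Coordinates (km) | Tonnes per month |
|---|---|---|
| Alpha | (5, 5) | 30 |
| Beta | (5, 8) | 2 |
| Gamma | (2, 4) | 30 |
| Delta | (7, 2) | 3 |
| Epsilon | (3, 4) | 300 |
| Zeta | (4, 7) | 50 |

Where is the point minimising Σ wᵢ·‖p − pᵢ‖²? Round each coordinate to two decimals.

(3.23, 4.44)

The minimiser of Σwᵢ‖p−pᵢ‖² is the weighted centroid p* = (Σwᵢpᵢ)/(Σwᵢ).
Σwᵢ = 415.
Σwᵢxᵢ = 30·5 + 2·5 + 30·2 + 3·7 + 300·3 + 50·4 = 1341.
Σwᵢyᵢ = 30·5 + 2·8 + 30·4 + 3·2 + 300·4 + 50·7 = 1842.
x* = 1341/415 = 3.23, y* = 1842/415 = 4.44.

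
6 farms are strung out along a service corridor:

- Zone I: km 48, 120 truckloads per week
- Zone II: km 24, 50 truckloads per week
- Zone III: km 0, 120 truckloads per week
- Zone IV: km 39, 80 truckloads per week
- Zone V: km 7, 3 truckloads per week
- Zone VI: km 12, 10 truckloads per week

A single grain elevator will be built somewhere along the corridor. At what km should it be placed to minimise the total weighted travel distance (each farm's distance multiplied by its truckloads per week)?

For a sum of weighted absolute distances on a line, the optimum is the weighted median (not the mean). Total weight W = 383; half-weight = 191.5.
Sort by position and accumulate weight:
  km 0 (Zone III, w=120) → cum 120
  km 7 (Zone V, w=3) → cum 123
  km 12 (Zone VI, w=10) → cum 133
  km 24 (Zone II, w=50) → cum 183
  km 39 (Zone IV, w=80) → cum 263  ≥ 191.5 → median here
  km 48 (Zone I, w=120) → cum 383
Optimal location: km 39.

x = 39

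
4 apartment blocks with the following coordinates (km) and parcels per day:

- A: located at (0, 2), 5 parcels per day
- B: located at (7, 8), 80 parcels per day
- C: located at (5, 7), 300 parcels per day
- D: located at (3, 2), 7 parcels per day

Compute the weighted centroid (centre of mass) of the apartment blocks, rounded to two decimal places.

(5.31, 7.05)

The minimiser of Σwᵢ‖p−pᵢ‖² is the weighted centroid p* = (Σwᵢpᵢ)/(Σwᵢ).
Σwᵢ = 392.
Σwᵢxᵢ = 5·0 + 80·7 + 300·5 + 7·3 = 2081.
Σwᵢyᵢ = 5·2 + 80·8 + 300·7 + 7·2 = 2764.
x* = 2081/392 = 5.31, y* = 2764/392 = 7.05.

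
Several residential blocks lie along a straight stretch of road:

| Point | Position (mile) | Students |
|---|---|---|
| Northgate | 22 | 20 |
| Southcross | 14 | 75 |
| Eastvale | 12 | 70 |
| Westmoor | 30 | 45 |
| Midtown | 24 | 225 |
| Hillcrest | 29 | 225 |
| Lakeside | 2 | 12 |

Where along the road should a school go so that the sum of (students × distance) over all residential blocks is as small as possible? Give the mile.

x = 24

For a sum of weighted absolute distances on a line, the optimum is the weighted median (not the mean). Total weight W = 672; half-weight = 336.
Sort by position and accumulate weight:
  mile 2 (Lakeside, w=12) → cum 12
  mile 12 (Eastvale, w=70) → cum 82
  mile 14 (Southcross, w=75) → cum 157
  mile 22 (Northgate, w=20) → cum 177
  mile 24 (Midtown, w=225) → cum 402  ≥ 336 → median here
  mile 29 (Hillcrest, w=225) → cum 627
  mile 30 (Westmoor, w=45) → cum 672
Optimal location: mile 24.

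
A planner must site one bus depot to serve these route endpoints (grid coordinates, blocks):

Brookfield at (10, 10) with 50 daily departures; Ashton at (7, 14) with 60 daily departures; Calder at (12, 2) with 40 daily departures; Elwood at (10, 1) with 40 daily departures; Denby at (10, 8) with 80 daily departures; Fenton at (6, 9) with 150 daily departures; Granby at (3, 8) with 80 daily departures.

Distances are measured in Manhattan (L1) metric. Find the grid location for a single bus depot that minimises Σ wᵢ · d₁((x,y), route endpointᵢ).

(7, 9)

Manhattan distance separates: Σwᵢ(|x−xᵢ|+|y−yᵢ|) = Σwᵢ|x−xᵢ| + Σwᵢ|y−yᵢ|, so x and y are optimised independently as 1-D weighted medians.
Total weight W = 500; half = 250.
x-coordinate, sorted with cumulative weight:
  x=3 (Granby, w=80) cum 80
  x=6 (Fenton, w=150) cum 230
  x=7 (Ashton, w=60) cum 290  ← median
  x=10 (Brookfield, w=50) cum 340
  x=10 (Elwood, w=40) cum 380
  x=10 (Denby, w=80) cum 460
  x=12 (Calder, w=40) cum 500
⇒ x* = 7
y-coordinate, sorted with cumulative weight:
  y=1 (Elwood, w=40) cum 40
  y=2 (Calder, w=40) cum 80
  y=8 (Denby, w=80) cum 160
  y=8 (Granby, w=80) cum 240
  y=9 (Fenton, w=150) cum 390  ← median
  y=10 (Brookfield, w=50) cum 440
  y=14 (Ashton, w=60) cum 500
⇒ y* = 9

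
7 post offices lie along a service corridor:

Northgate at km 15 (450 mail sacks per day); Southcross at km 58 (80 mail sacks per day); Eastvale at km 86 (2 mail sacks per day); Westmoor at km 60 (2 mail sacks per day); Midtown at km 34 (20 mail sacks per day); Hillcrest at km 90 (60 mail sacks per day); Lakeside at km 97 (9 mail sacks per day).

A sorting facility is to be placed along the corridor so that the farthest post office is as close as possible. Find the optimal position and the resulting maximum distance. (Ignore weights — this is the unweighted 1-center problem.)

location 56, max distance 41

The 1-center on a line is the midpoint of the two extreme points: leftmost at 15, rightmost at 97.
Optimal location = (15 + 97)/2 = 56; maximum distance = (97 − 15)/2 = 41.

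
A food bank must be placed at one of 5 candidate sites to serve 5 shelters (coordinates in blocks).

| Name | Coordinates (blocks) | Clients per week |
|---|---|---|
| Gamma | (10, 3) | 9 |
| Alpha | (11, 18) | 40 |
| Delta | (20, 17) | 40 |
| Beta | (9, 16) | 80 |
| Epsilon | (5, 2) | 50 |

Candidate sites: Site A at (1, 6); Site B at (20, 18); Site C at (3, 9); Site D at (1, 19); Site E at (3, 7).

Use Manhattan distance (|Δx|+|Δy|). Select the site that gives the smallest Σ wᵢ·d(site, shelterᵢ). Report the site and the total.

Site B, total 3215 blocks

Total weighted distance at each candidate:
  Site A (1, 6): total = 4028
  Site B (20, 18): total = 3215
  Site C (3, 9): total = 3287
  Site D (1, 19): total = 3435
  Site E (3, 7): total = 3489
Minimum is at Site B with total 3215 blocks.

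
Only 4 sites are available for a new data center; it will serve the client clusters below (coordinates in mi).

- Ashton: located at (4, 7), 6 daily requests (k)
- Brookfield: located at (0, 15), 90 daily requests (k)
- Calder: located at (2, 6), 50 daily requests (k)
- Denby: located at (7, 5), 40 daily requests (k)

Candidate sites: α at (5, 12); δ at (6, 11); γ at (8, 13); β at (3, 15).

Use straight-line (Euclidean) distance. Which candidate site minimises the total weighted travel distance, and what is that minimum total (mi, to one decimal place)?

α, total 1182.0 mi

Total weighted distance at each candidate:
  α (5, 12): total = 1182.0
  δ (6, 11): total = 1239.3
  γ (8, 13): total = 1568.9
  β (3, 15): total = 1202.0
Minimum is at α with total 1182.0 mi.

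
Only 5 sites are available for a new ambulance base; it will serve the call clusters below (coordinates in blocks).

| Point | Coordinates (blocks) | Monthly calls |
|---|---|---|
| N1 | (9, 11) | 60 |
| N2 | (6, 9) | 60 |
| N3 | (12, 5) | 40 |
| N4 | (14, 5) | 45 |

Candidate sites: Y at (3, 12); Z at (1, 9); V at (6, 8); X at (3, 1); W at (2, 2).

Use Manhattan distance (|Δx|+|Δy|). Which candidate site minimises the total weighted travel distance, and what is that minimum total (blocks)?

V, total 1275 blocks

Total weighted distance at each candidate:
  Y (3, 12): total = 2230
  Z (1, 9): total = 2265
  V (6, 8): total = 1275
  X (3, 1): total = 2815
  W (2, 2): total = 2815
Minimum is at V with total 1275 blocks.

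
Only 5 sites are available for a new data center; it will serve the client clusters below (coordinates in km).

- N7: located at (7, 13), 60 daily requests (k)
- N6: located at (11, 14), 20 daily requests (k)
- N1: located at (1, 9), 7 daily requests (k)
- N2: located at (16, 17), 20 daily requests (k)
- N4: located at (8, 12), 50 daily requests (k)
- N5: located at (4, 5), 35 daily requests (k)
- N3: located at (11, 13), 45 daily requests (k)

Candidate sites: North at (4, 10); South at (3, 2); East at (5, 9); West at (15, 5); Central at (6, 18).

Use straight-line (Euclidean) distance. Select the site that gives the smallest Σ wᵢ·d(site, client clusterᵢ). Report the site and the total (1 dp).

Total weighted distance at each candidate:
  North (4, 10): total = 1457.1
  South (3, 2): total = 2720.4
  East (5, 9): total = 1405.5
  West (15, 5): total = 2501.0
  Central (6, 18): total = 1801.8
Minimum is at East with total 1405.5 km.

East, total 1405.5 km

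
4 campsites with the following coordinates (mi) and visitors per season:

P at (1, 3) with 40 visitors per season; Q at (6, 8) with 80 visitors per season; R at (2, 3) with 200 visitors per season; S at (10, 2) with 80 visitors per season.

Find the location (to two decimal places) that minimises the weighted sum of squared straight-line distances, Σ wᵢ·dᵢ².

(4.30, 3.80)

The minimiser of Σwᵢ‖p−pᵢ‖² is the weighted centroid p* = (Σwᵢpᵢ)/(Σwᵢ).
Σwᵢ = 400.
Σwᵢxᵢ = 40·1 + 80·6 + 200·2 + 80·10 = 1720.
Σwᵢyᵢ = 40·3 + 80·8 + 200·3 + 80·2 = 1520.
x* = 1720/400 = 4.30, y* = 1520/400 = 3.80.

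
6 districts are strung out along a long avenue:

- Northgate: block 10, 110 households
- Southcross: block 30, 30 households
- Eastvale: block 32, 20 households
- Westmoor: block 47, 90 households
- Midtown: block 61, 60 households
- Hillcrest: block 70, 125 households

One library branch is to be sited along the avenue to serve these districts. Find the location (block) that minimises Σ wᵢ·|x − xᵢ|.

x = 47

For a sum of weighted absolute distances on a line, the optimum is the weighted median (not the mean). Total weight W = 435; half-weight = 217.5.
Sort by position and accumulate weight:
  block 10 (Northgate, w=110) → cum 110
  block 30 (Southcross, w=30) → cum 140
  block 32 (Eastvale, w=20) → cum 160
  block 47 (Westmoor, w=90) → cum 250  ≥ 217.5 → median here
  block 61 (Midtown, w=60) → cum 310
  block 70 (Hillcrest, w=125) → cum 435
Optimal location: block 47.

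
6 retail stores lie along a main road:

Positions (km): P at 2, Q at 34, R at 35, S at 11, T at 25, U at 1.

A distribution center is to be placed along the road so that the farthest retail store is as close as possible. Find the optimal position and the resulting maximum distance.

location 18, max distance 17

The 1-center on a line is the midpoint of the two extreme points: leftmost at 1, rightmost at 35.
Optimal location = (1 + 35)/2 = 18; maximum distance = (35 − 1)/2 = 17.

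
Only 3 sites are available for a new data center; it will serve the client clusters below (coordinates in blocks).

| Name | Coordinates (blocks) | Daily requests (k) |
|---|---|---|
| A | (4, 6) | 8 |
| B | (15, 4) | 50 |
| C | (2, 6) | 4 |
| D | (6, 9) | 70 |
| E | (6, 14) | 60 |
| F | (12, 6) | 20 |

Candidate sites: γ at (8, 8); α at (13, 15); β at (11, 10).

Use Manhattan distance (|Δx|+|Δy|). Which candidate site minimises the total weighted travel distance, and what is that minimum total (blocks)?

γ, total 1440 blocks

Total weighted distance at each candidate:
  γ (8, 8): total = 1440
  α (13, 15): total = 2464
  β (11, 10): total = 1700
Minimum is at γ with total 1440 blocks.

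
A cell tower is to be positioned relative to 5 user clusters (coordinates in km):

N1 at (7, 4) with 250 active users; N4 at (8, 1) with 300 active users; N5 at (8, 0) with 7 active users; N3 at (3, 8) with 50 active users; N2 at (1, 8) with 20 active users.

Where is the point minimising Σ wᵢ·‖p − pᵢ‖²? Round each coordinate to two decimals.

(6.98, 2.97)

The minimiser of Σwᵢ‖p−pᵢ‖² is the weighted centroid p* = (Σwᵢpᵢ)/(Σwᵢ).
Σwᵢ = 627.
Σwᵢxᵢ = 250·7 + 300·8 + 7·8 + 50·3 + 20·1 = 4376.
Σwᵢyᵢ = 250·4 + 300·1 + 7·0 + 50·8 + 20·8 = 1860.
x* = 4376/627 = 6.98, y* = 1860/627 = 2.97.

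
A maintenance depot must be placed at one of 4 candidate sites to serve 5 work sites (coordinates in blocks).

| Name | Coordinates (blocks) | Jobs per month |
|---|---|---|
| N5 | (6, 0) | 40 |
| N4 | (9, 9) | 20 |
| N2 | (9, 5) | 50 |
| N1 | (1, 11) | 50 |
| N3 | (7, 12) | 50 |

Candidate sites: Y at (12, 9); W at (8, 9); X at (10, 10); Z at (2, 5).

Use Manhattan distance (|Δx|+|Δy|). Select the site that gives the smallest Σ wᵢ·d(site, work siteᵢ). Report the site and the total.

Total weighted distance at each candidate:
  Y (12, 9): total = 2060
  W (8, 9): total = 1360
  X (10, 10): total = 1650
  Z (2, 5): total = 1880
Minimum is at W with total 1360 blocks.

W, total 1360 blocks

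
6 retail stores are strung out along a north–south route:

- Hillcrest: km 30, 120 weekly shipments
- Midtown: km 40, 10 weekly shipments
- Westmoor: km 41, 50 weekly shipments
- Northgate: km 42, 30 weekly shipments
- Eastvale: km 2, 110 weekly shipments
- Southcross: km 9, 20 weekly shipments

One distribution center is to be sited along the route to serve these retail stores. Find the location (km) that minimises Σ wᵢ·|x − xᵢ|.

For a sum of weighted absolute distances on a line, the optimum is the weighted median (not the mean). Total weight W = 340; half-weight = 170.
Sort by position and accumulate weight:
  km 2 (Eastvale, w=110) → cum 110
  km 9 (Southcross, w=20) → cum 130
  km 30 (Hillcrest, w=120) → cum 250  ≥ 170 → median here
  km 40 (Midtown, w=10) → cum 260
  km 41 (Westmoor, w=50) → cum 310
  km 42 (Northgate, w=30) → cum 340
Optimal location: km 30.

x = 30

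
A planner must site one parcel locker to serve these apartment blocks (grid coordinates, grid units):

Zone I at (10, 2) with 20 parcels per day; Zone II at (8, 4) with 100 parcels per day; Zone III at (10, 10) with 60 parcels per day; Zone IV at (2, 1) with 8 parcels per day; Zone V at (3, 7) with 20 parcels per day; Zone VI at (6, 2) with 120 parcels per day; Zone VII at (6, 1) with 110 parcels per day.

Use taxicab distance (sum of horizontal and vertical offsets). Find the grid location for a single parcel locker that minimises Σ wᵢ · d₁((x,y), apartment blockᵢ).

Manhattan distance separates: Σwᵢ(|x−xᵢ|+|y−yᵢ|) = Σwᵢ|x−xᵢ| + Σwᵢ|y−yᵢ|, so x and y are optimised independently as 1-D weighted medians.
Total weight W = 438; half = 219.
x-coordinate, sorted with cumulative weight:
  x=2 (Zone IV, w=8) cum 8
  x=3 (Zone V, w=20) cum 28
  x=6 (Zone VI, w=120) cum 148
  x=6 (Zone VII, w=110) cum 258  ← median
  x=8 (Zone II, w=100) cum 358
  x=10 (Zone I, w=20) cum 378
  x=10 (Zone III, w=60) cum 438
⇒ x* = 6
y-coordinate, sorted with cumulative weight:
  y=1 (Zone IV, w=8) cum 8
  y=1 (Zone VII, w=110) cum 118
  y=2 (Zone I, w=20) cum 138
  y=2 (Zone VI, w=120) cum 258  ← median
  y=4 (Zone II, w=100) cum 358
  y=7 (Zone V, w=20) cum 378
  y=10 (Zone III, w=60) cum 438
⇒ y* = 2

(6, 2)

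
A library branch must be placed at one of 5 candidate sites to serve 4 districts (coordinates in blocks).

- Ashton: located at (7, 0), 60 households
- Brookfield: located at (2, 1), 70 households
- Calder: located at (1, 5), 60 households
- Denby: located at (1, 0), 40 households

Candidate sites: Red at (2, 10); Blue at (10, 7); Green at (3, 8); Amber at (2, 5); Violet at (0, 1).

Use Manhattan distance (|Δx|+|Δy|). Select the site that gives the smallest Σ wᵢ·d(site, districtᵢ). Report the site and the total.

Total weighted distance at each candidate:
  Red (2, 10): total = 2330
  Blue (10, 7): total = 2880
  Green (3, 8): total = 1980
  Amber (2, 5): total = 1180
  Violet (0, 1): total = 1000
Minimum is at Violet with total 1000 blocks.

Violet, total 1000 blocks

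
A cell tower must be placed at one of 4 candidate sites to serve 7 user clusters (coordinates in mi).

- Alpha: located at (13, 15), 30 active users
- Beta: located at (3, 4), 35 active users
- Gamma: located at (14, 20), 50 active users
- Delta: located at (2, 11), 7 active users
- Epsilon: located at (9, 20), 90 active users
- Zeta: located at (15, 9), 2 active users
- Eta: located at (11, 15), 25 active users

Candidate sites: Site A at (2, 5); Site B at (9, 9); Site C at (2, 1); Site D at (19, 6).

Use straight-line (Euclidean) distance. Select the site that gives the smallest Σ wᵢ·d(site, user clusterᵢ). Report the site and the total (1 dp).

Site B, total 2304.9 mi

Total weighted distance at each candidate:
  Site A (2, 5): total = 3351.3
  Site B (9, 9): total = 2304.9
  Site C (2, 1): total = 4107.4
  Site D (19, 6): total = 3615.7
Minimum is at Site B with total 2304.9 mi.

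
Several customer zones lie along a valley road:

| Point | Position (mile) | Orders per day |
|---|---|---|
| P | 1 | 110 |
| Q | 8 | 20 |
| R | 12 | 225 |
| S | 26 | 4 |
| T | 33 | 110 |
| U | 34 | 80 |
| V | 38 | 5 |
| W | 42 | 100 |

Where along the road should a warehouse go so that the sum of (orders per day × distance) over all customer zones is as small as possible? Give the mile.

For a sum of weighted absolute distances on a line, the optimum is the weighted median (not the mean). Total weight W = 654; half-weight = 327.
Sort by position and accumulate weight:
  mile 1 (P, w=110) → cum 110
  mile 8 (Q, w=20) → cum 130
  mile 12 (R, w=225) → cum 355  ≥ 327 → median here
  mile 26 (S, w=4) → cum 359
  mile 33 (T, w=110) → cum 469
  mile 34 (U, w=80) → cum 549
  mile 38 (V, w=5) → cum 554
  mile 42 (W, w=100) → cum 654
Optimal location: mile 12.

x = 12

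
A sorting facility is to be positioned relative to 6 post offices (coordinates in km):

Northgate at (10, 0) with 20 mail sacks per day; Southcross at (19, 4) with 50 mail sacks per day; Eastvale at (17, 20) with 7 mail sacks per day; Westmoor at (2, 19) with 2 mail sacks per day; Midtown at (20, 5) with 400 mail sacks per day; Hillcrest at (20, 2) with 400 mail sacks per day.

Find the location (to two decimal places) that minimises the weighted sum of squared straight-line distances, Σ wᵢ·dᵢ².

(19.65, 3.62)

The minimiser of Σwᵢ‖p−pᵢ‖² is the weighted centroid p* = (Σwᵢpᵢ)/(Σwᵢ).
Σwᵢ = 879.
Σwᵢxᵢ = 20·10 + 50·19 + 7·17 + 2·2 + 400·20 + 400·20 = 17273.
Σwᵢyᵢ = 20·0 + 50·4 + 7·20 + 2·19 + 400·5 + 400·2 = 3178.
x* = 17273/879 = 19.65, y* = 3178/879 = 3.62.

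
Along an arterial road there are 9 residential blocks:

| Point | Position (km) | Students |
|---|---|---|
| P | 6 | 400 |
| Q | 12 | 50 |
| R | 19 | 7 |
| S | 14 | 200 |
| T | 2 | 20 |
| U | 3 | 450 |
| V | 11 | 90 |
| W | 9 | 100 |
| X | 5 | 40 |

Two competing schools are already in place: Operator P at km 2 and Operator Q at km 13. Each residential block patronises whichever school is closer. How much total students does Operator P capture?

The indifferent point is the midpoint (2+13)/2 = 7.5; residential blocks left of it (closer to Operator P at 2) go to Operator P, those right go to Operator Q.
  T at 2 (w=20) → Operator P
  U at 3 (w=450) → Operator P
  X at 5 (w=40) → Operator P
  P at 6 (w=400) → Operator P
  W at 9 (w=100) → Operator Q
  V at 11 (w=90) → Operator Q
  Q at 12 (w=50) → Operator Q
  S at 14 (w=200) → Operator Q
  R at 19 (w=7) → Operator Q
Operator P captures 910; Operator Q captures 447.

910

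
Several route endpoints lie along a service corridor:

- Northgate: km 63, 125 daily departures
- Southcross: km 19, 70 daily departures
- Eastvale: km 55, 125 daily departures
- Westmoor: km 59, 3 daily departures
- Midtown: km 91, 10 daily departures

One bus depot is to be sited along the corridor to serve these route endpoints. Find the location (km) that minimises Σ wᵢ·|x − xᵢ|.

For a sum of weighted absolute distances on a line, the optimum is the weighted median (not the mean). Total weight W = 333; half-weight = 166.5.
Sort by position and accumulate weight:
  km 19 (Southcross, w=70) → cum 70
  km 55 (Eastvale, w=125) → cum 195  ≥ 166.5 → median here
  km 59 (Westmoor, w=3) → cum 198
  km 63 (Northgate, w=125) → cum 323
  km 91 (Midtown, w=10) → cum 333
Optimal location: km 55.

x = 55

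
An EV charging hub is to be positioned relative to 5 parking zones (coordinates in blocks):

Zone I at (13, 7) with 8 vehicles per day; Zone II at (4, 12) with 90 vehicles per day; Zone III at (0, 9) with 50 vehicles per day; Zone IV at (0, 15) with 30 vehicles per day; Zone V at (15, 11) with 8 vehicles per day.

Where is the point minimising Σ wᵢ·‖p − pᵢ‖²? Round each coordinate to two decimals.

The minimiser of Σwᵢ‖p−pᵢ‖² is the weighted centroid p* = (Σwᵢpᵢ)/(Σwᵢ).
Σwᵢ = 186.
Σwᵢxᵢ = 8·13 + 90·4 + 50·0 + 30·0 + 8·15 = 584.
Σwᵢyᵢ = 8·7 + 90·12 + 50·9 + 30·15 + 8·11 = 2124.
x* = 584/186 = 3.14, y* = 2124/186 = 11.42.

(3.14, 11.42)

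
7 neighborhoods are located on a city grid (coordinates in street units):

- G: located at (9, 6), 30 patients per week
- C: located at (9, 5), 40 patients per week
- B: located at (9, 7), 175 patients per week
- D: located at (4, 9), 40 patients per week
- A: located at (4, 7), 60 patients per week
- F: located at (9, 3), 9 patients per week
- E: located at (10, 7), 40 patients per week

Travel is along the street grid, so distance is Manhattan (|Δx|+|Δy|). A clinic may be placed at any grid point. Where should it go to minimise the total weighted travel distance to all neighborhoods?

(9, 7)

Manhattan distance separates: Σwᵢ(|x−xᵢ|+|y−yᵢ|) = Σwᵢ|x−xᵢ| + Σwᵢ|y−yᵢ|, so x and y are optimised independently as 1-D weighted medians.
Total weight W = 394; half = 197.
x-coordinate, sorted with cumulative weight:
  x=4 (D, w=40) cum 40
  x=4 (A, w=60) cum 100
  x=9 (G, w=30) cum 130
  x=9 (C, w=40) cum 170
  x=9 (B, w=175) cum 345  ← median
  x=9 (F, w=9) cum 354
  x=10 (E, w=40) cum 394
⇒ x* = 9
y-coordinate, sorted with cumulative weight:
  y=3 (F, w=9) cum 9
  y=5 (C, w=40) cum 49
  y=6 (G, w=30) cum 79
  y=7 (B, w=175) cum 254  ← median
  y=7 (A, w=60) cum 314
  y=7 (E, w=40) cum 354
  y=9 (D, w=40) cum 394
⇒ y* = 7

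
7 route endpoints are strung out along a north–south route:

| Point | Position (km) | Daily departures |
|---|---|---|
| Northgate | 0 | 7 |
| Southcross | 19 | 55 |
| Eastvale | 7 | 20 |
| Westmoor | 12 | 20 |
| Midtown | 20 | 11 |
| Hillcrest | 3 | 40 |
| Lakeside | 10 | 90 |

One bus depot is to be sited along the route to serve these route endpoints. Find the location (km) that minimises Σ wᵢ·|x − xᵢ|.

For a sum of weighted absolute distances on a line, the optimum is the weighted median (not the mean). Total weight W = 243; half-weight = 121.5.
Sort by position and accumulate weight:
  km 0 (Northgate, w=7) → cum 7
  km 3 (Hillcrest, w=40) → cum 47
  km 7 (Eastvale, w=20) → cum 67
  km 10 (Lakeside, w=90) → cum 157  ≥ 121.5 → median here
  km 12 (Westmoor, w=20) → cum 177
  km 19 (Southcross, w=55) → cum 232
  km 20 (Midtown, w=11) → cum 243
Optimal location: km 10.

x = 10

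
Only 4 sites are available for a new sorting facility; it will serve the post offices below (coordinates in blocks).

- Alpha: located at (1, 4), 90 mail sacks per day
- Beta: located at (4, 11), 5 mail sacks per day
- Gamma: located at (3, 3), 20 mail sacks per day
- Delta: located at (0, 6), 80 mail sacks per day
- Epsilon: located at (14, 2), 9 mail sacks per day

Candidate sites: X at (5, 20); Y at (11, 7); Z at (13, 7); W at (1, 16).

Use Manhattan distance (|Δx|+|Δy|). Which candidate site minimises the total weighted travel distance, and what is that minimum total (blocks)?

Total weighted distance at each candidate:
  X (5, 20): total = 3993
  Y (11, 7): total = 2497
  Z (13, 7): total = 2869
  W (1, 16): total = 2543
Minimum is at Y with total 2497 blocks.

Y, total 2497 blocks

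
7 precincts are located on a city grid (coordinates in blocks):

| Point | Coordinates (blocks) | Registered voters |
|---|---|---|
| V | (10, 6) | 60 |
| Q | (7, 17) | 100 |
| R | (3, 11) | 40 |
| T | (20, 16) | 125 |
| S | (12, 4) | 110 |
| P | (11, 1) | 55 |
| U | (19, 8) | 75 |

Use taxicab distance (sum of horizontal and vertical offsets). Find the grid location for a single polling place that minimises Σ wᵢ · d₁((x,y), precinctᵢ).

Manhattan distance separates: Σwᵢ(|x−xᵢ|+|y−yᵢ|) = Σwᵢ|x−xᵢ| + Σwᵢ|y−yᵢ|, so x and y are optimised independently as 1-D weighted medians.
Total weight W = 565; half = 282.5.
x-coordinate, sorted with cumulative weight:
  x=3 (R, w=40) cum 40
  x=7 (Q, w=100) cum 140
  x=10 (V, w=60) cum 200
  x=11 (P, w=55) cum 255
  x=12 (S, w=110) cum 365  ← median
  x=19 (U, w=75) cum 440
  x=20 (T, w=125) cum 565
⇒ x* = 12
y-coordinate, sorted with cumulative weight:
  y=1 (P, w=55) cum 55
  y=4 (S, w=110) cum 165
  y=6 (V, w=60) cum 225
  y=8 (U, w=75) cum 300  ← median
  y=11 (R, w=40) cum 340
  y=16 (T, w=125) cum 465
  y=17 (Q, w=100) cum 565
⇒ y* = 8

(12, 8)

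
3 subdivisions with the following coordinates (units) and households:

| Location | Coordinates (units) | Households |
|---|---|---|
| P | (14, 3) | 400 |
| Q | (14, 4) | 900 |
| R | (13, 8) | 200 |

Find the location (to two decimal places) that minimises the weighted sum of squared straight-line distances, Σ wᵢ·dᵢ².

(13.87, 4.27)

The minimiser of Σwᵢ‖p−pᵢ‖² is the weighted centroid p* = (Σwᵢpᵢ)/(Σwᵢ).
Σwᵢ = 1500.
Σwᵢxᵢ = 400·14 + 900·14 + 200·13 = 20800.
Σwᵢyᵢ = 400·3 + 900·4 + 200·8 = 6400.
x* = 20800/1500 = 13.87, y* = 6400/1500 = 4.27.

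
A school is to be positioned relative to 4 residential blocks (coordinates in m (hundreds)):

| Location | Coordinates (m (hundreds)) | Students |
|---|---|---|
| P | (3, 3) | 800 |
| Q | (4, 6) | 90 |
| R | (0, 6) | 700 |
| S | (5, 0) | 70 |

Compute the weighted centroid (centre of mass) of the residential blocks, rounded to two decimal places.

(1.87, 4.30)

The minimiser of Σwᵢ‖p−pᵢ‖² is the weighted centroid p* = (Σwᵢpᵢ)/(Σwᵢ).
Σwᵢ = 1660.
Σwᵢxᵢ = 800·3 + 90·4 + 700·0 + 70·5 = 3110.
Σwᵢyᵢ = 800·3 + 90·6 + 700·6 + 70·0 = 7140.
x* = 3110/1660 = 1.87, y* = 7140/1660 = 4.30.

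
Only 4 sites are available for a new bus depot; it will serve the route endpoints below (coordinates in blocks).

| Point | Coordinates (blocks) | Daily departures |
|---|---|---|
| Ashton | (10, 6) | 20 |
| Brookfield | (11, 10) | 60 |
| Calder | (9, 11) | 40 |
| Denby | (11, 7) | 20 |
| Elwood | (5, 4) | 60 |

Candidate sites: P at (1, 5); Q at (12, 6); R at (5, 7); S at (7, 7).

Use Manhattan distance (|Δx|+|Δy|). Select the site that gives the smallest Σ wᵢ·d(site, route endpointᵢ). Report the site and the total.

S, total 1120 blocks

Total weighted distance at each candidate:
  P (1, 5): total = 2200
  Q (12, 6): total = 1240
  R (5, 7): total = 1280
  S (7, 7): total = 1120
Minimum is at S with total 1120 blocks.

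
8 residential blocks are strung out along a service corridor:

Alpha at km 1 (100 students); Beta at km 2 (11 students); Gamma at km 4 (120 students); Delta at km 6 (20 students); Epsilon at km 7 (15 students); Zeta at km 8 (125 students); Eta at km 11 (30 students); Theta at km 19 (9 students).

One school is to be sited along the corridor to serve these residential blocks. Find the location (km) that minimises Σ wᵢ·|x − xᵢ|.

For a sum of weighted absolute distances on a line, the optimum is the weighted median (not the mean). Total weight W = 430; half-weight = 215.
Sort by position and accumulate weight:
  km 1 (Alpha, w=100) → cum 100
  km 2 (Beta, w=11) → cum 111
  km 4 (Gamma, w=120) → cum 231  ≥ 215 → median here
  km 6 (Delta, w=20) → cum 251
  km 7 (Epsilon, w=15) → cum 266
  km 8 (Zeta, w=125) → cum 391
  km 11 (Eta, w=30) → cum 421
  km 19 (Theta, w=9) → cum 430
Optimal location: km 4.

x = 4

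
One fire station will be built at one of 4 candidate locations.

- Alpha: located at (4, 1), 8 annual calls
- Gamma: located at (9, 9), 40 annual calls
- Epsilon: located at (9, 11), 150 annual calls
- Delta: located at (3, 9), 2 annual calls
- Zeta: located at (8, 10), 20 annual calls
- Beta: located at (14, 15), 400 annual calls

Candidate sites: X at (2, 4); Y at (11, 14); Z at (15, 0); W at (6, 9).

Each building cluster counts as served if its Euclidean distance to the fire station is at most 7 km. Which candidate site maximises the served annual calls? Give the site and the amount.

Y, covering 610

Coverage radius r = 7 km; a point is covered iff (Δx)²+(Δy)² ≤ 7² = 49.
  X (2, 4): covers {Alpha, Delta} → 10
  Y (11, 14): covers {Gamma, Epsilon, Zeta, Beta} → 610
  Z (15, 0): covers {none} → 0
  W (6, 9): covers {Gamma, Epsilon, Delta, Zeta} → 212
Maximum coverage at Y: 610 annual calls.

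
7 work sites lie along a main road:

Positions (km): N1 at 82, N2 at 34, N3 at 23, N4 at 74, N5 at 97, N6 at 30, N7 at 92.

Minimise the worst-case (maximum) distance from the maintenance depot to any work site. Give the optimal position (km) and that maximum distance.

The 1-center on a line is the midpoint of the two extreme points: leftmost at 23, rightmost at 97.
Optimal location = (23 + 97)/2 = 60; maximum distance = (97 − 23)/2 = 37.

location 60, max distance 37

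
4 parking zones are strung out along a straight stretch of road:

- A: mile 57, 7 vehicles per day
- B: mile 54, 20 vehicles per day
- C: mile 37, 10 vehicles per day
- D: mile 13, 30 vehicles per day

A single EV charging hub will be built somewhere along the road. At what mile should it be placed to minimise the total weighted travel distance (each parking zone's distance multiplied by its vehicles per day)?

x = 37

For a sum of weighted absolute distances on a line, the optimum is the weighted median (not the mean). Total weight W = 67; half-weight = 33.5.
Sort by position and accumulate weight:
  mile 13 (D, w=30) → cum 30
  mile 37 (C, w=10) → cum 40  ≥ 33.5 → median here
  mile 54 (B, w=20) → cum 60
  mile 57 (A, w=7) → cum 67
Optimal location: mile 37.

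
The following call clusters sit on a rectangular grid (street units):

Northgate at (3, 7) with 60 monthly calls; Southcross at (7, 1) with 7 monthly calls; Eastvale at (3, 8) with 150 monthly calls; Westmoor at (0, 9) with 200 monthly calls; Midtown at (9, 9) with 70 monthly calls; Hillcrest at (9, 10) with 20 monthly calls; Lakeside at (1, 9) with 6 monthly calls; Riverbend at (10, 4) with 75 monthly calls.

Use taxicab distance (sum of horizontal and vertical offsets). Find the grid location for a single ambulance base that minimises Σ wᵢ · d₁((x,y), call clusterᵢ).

Manhattan distance separates: Σwᵢ(|x−xᵢ|+|y−yᵢ|) = Σwᵢ|x−xᵢ| + Σwᵢ|y−yᵢ|, so x and y are optimised independently as 1-D weighted medians.
Total weight W = 588; half = 294.
x-coordinate, sorted with cumulative weight:
  x=0 (Westmoor, w=200) cum 200
  x=1 (Lakeside, w=6) cum 206
  x=3 (Northgate, w=60) cum 266
  x=3 (Eastvale, w=150) cum 416  ← median
  x=7 (Southcross, w=7) cum 423
  x=9 (Midtown, w=70) cum 493
  x=9 (Hillcrest, w=20) cum 513
  x=10 (Riverbend, w=75) cum 588
⇒ x* = 3
y-coordinate, sorted with cumulative weight:
  y=1 (Southcross, w=7) cum 7
  y=4 (Riverbend, w=75) cum 82
  y=7 (Northgate, w=60) cum 142
  y=8 (Eastvale, w=150) cum 292
  y=9 (Westmoor, w=200) cum 492  ← median
  y=9 (Midtown, w=70) cum 562
  y=9 (Lakeside, w=6) cum 568
  y=10 (Hillcrest, w=20) cum 588
⇒ y* = 9

(3, 9)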